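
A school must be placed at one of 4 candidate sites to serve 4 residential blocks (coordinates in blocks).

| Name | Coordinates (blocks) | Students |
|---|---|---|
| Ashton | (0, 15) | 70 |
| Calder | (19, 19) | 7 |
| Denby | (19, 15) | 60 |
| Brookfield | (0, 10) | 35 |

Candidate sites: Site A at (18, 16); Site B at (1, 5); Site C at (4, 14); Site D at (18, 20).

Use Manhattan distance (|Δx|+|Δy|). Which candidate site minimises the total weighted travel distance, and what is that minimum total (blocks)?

Site C, total 1730 blocks

Total weighted distance at each candidate:
  Site A (18, 16): total = 2318
  Site B (1, 5): total = 2884
  Site C (4, 14): total = 1730
  Site D (18, 20): total = 2964
Minimum is at Site C with total 1730 blocks.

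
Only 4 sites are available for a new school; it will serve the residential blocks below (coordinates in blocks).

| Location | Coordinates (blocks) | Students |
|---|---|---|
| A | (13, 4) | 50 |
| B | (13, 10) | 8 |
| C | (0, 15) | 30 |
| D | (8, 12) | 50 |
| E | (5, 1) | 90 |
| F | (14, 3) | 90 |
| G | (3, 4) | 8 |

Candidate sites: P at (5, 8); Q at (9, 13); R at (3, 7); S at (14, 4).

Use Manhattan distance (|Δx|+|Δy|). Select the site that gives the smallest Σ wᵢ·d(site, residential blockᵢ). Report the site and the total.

Total weighted distance at each candidate:
  P (5, 8): total = 3328
  Q (9, 13): total = 4046
  R (3, 7): total = 3678
  S (14, 4): total = 2814
Minimum is at S with total 2814 blocks.

S, total 2814 blocks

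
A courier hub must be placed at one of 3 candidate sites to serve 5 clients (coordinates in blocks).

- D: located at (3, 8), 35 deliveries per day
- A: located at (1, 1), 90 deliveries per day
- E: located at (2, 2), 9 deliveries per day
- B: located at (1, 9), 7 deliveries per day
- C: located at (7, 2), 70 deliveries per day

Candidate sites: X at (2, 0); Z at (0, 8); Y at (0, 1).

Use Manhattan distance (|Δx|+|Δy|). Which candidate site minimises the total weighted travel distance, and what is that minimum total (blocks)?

Total weighted distance at each candidate:
  X (2, 0): total = 1073
  Z (0, 8): total = 1821
  Y (0, 1): total = 1090
Minimum is at X with total 1073 blocks.

X, total 1073 blocks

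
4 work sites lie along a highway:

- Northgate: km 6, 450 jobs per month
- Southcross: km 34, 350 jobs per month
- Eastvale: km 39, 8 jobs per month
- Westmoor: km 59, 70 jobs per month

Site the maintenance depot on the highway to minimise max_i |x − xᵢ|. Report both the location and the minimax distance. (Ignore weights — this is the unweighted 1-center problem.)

location 32.5, max distance 26.5

The 1-center on a line is the midpoint of the two extreme points: leftmost at 6, rightmost at 59.
Optimal location = (6 + 59)/2 = 32.5; maximum distance = (59 − 6)/2 = 26.5.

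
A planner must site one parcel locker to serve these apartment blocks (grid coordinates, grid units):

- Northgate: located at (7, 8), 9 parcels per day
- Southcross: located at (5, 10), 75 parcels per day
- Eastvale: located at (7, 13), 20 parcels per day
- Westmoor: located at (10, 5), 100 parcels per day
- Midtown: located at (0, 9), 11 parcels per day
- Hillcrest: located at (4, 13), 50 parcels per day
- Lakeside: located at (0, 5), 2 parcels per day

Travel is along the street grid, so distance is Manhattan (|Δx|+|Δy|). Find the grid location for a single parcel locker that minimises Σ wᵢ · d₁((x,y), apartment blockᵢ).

(5, 10)

Manhattan distance separates: Σwᵢ(|x−xᵢ|+|y−yᵢ|) = Σwᵢ|x−xᵢ| + Σwᵢ|y−yᵢ|, so x and y are optimised independently as 1-D weighted medians.
Total weight W = 267; half = 133.5.
x-coordinate, sorted with cumulative weight:
  x=0 (Midtown, w=11) cum 11
  x=0 (Lakeside, w=2) cum 13
  x=4 (Hillcrest, w=50) cum 63
  x=5 (Southcross, w=75) cum 138  ← median
  x=7 (Northgate, w=9) cum 147
  x=7 (Eastvale, w=20) cum 167
  x=10 (Westmoor, w=100) cum 267
⇒ x* = 5
y-coordinate, sorted with cumulative weight:
  y=5 (Westmoor, w=100) cum 100
  y=5 (Lakeside, w=2) cum 102
  y=8 (Northgate, w=9) cum 111
  y=9 (Midtown, w=11) cum 122
  y=10 (Southcross, w=75) cum 197  ← median
  y=13 (Eastvale, w=20) cum 217
  y=13 (Hillcrest, w=50) cum 267
⇒ y* = 10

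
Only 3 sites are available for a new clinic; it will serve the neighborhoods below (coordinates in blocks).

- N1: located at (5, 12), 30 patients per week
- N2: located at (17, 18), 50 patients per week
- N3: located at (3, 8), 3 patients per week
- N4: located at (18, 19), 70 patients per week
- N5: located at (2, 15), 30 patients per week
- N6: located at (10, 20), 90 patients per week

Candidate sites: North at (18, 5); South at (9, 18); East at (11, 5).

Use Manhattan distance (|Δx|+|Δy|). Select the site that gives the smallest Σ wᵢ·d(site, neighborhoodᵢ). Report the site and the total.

Total weighted distance at each candidate:
  North (18, 5): total = 5184
  South (9, 18): total = 2018
  East (11, 5): total = 4853
Minimum is at South with total 2018 blocks.

South, total 2018 blocks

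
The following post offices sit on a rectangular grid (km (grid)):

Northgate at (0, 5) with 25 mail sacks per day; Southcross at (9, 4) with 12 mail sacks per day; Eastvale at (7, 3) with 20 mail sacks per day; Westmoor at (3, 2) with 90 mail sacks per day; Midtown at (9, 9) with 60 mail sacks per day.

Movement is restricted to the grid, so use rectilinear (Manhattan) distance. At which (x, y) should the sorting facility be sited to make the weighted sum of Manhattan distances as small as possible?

Manhattan distance separates: Σwᵢ(|x−xᵢ|+|y−yᵢ|) = Σwᵢ|x−xᵢ| + Σwᵢ|y−yᵢ|, so x and y are optimised independently as 1-D weighted medians.
Total weight W = 207; half = 103.5.
x-coordinate, sorted with cumulative weight:
  x=0 (Northgate, w=25) cum 25
  x=3 (Westmoor, w=90) cum 115  ← median
  x=7 (Eastvale, w=20) cum 135
  x=9 (Southcross, w=12) cum 147
  x=9 (Midtown, w=60) cum 207
⇒ x* = 3
y-coordinate, sorted with cumulative weight:
  y=2 (Westmoor, w=90) cum 90
  y=3 (Eastvale, w=20) cum 110  ← median
  y=4 (Southcross, w=12) cum 122
  y=5 (Northgate, w=25) cum 147
  y=9 (Midtown, w=60) cum 207
⇒ y* = 3

(3, 3)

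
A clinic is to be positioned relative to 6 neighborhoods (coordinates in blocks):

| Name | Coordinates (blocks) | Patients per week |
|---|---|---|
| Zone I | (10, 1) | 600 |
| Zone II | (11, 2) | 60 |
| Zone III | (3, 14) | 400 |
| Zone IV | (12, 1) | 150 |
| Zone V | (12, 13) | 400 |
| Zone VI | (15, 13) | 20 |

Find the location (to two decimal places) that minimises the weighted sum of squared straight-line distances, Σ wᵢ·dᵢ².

(9.06, 7.32)

The minimiser of Σwᵢ‖p−pᵢ‖² is the weighted centroid p* = (Σwᵢpᵢ)/(Σwᵢ).
Σwᵢ = 1630.
Σwᵢxᵢ = 600·10 + 60·11 + 400·3 + 150·12 + 400·12 + 20·15 = 14760.
Σwᵢyᵢ = 600·1 + 60·2 + 400·14 + 150·1 + 400·13 + 20·13 = 11930.
x* = 14760/1630 = 9.06, y* = 11930/1630 = 7.32.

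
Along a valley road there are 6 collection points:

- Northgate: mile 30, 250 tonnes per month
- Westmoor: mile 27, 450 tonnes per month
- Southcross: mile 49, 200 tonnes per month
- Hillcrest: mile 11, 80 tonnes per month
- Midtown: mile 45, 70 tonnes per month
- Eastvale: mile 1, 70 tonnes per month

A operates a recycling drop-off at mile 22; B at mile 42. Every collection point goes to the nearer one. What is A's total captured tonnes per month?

The indifferent point is the midpoint (22+42)/2 = 32; collection points left of it (closer to A at 22) go to A, those right go to B.
  Eastvale at 1 (w=70) → A
  Hillcrest at 11 (w=80) → A
  Westmoor at 27 (w=450) → A
  Northgate at 30 (w=250) → A
  Midtown at 45 (w=70) → B
  Southcross at 49 (w=200) → B
A captures 850; B captures 270.

850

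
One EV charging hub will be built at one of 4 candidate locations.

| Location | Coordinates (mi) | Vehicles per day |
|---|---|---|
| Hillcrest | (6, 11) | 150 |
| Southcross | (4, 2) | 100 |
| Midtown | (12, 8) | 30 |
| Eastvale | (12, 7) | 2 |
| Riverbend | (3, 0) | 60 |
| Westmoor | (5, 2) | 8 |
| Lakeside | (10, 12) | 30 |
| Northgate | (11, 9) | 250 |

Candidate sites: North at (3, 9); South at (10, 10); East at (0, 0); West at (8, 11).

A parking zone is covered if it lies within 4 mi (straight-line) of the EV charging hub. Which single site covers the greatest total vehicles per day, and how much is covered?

West, covering 430

Coverage radius r = 4 mi; a point is covered iff (Δx)²+(Δy)² ≤ 4² = 16.
  North (3, 9): covers {Hillcrest} → 150
  South (10, 10): covers {Midtown, Eastvale, Lakeside, Northgate} → 312
  East (0, 0): covers {Riverbend} → 60
  West (8, 11): covers {Hillcrest, Lakeside, Northgate} → 430
Maximum coverage at West: 430 vehicles per day.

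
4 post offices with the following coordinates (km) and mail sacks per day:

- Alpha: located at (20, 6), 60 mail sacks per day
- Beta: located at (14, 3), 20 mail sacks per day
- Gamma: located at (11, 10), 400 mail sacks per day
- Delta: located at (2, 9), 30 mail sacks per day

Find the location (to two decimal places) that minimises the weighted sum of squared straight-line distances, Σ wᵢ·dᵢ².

(11.65, 9.20)

The minimiser of Σwᵢ‖p−pᵢ‖² is the weighted centroid p* = (Σwᵢpᵢ)/(Σwᵢ).
Σwᵢ = 510.
Σwᵢxᵢ = 60·20 + 20·14 + 400·11 + 30·2 = 5940.
Σwᵢyᵢ = 60·6 + 20·3 + 400·10 + 30·9 = 4690.
x* = 5940/510 = 11.65, y* = 4690/510 = 9.20.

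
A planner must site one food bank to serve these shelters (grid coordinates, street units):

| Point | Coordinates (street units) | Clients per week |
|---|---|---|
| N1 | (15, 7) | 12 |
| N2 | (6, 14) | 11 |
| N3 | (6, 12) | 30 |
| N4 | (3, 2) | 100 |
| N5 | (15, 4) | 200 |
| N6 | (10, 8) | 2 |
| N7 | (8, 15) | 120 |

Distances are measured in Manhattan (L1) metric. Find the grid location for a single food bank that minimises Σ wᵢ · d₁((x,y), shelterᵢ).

Manhattan distance separates: Σwᵢ(|x−xᵢ|+|y−yᵢ|) = Σwᵢ|x−xᵢ| + Σwᵢ|y−yᵢ|, so x and y are optimised independently as 1-D weighted medians.
Total weight W = 475; half = 237.5.
x-coordinate, sorted with cumulative weight:
  x=3 (N4, w=100) cum 100
  x=6 (N2, w=11) cum 111
  x=6 (N3, w=30) cum 141
  x=8 (N7, w=120) cum 261  ← median
  x=10 (N6, w=2) cum 263
  x=15 (N1, w=12) cum 275
  x=15 (N5, w=200) cum 475
⇒ x* = 8
y-coordinate, sorted with cumulative weight:
  y=2 (N4, w=100) cum 100
  y=4 (N5, w=200) cum 300  ← median
  y=7 (N1, w=12) cum 312
  y=8 (N6, w=2) cum 314
  y=12 (N3, w=30) cum 344
  y=14 (N2, w=11) cum 355
  y=15 (N7, w=120) cum 475
⇒ y* = 4

(8, 4)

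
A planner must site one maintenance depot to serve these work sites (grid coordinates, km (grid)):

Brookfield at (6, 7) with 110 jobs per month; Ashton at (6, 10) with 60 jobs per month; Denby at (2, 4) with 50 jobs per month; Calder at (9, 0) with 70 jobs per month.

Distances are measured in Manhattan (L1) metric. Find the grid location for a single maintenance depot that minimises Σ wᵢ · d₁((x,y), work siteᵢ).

(6, 7)

Manhattan distance separates: Σwᵢ(|x−xᵢ|+|y−yᵢ|) = Σwᵢ|x−xᵢ| + Σwᵢ|y−yᵢ|, so x and y are optimised independently as 1-D weighted medians.
Total weight W = 290; half = 145.
x-coordinate, sorted with cumulative weight:
  x=2 (Denby, w=50) cum 50
  x=6 (Brookfield, w=110) cum 160  ← median
  x=6 (Ashton, w=60) cum 220
  x=9 (Calder, w=70) cum 290
⇒ x* = 6
y-coordinate, sorted with cumulative weight:
  y=0 (Calder, w=70) cum 70
  y=4 (Denby, w=50) cum 120
  y=7 (Brookfield, w=110) cum 230  ← median
  y=10 (Ashton, w=60) cum 290
⇒ y* = 7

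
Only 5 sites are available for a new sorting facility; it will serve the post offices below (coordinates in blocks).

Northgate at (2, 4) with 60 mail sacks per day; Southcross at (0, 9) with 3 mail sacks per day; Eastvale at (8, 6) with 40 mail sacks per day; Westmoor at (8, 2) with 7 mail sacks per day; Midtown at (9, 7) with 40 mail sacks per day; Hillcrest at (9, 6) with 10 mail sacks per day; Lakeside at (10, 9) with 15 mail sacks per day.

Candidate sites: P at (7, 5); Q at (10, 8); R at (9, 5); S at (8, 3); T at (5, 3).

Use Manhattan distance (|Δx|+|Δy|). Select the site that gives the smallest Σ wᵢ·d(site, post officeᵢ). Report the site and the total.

Total weighted distance at each candidate:
  P (7, 5): total = 796
  Q (10, 8): total = 1094
  R (9, 5): total = 792
  S (8, 3): total = 949
  T (5, 3): total = 1096
Minimum is at R with total 792 blocks.

R, total 792 blocks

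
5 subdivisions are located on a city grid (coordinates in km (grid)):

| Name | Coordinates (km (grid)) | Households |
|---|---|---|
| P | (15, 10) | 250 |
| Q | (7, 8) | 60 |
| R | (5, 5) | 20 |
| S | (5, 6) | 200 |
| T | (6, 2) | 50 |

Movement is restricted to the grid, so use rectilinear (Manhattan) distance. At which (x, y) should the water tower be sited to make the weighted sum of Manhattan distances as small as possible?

(7, 8)

Manhattan distance separates: Σwᵢ(|x−xᵢ|+|y−yᵢ|) = Σwᵢ|x−xᵢ| + Σwᵢ|y−yᵢ|, so x and y are optimised independently as 1-D weighted medians.
Total weight W = 580; half = 290.
x-coordinate, sorted with cumulative weight:
  x=5 (R, w=20) cum 20
  x=5 (S, w=200) cum 220
  x=6 (T, w=50) cum 270
  x=7 (Q, w=60) cum 330  ← median
  x=15 (P, w=250) cum 580
⇒ x* = 7
y-coordinate, sorted with cumulative weight:
  y=2 (T, w=50) cum 50
  y=5 (R, w=20) cum 70
  y=6 (S, w=200) cum 270
  y=8 (Q, w=60) cum 330  ← median
  y=10 (P, w=250) cum 580
⇒ y* = 8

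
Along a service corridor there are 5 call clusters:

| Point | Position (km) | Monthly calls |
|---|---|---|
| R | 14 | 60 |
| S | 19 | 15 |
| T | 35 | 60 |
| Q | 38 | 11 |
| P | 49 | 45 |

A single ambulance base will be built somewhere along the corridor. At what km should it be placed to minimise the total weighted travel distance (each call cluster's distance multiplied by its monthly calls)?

For a sum of weighted absolute distances on a line, the optimum is the weighted median (not the mean). Total weight W = 191; half-weight = 95.5.
Sort by position and accumulate weight:
  km 14 (R, w=60) → cum 60
  km 19 (S, w=15) → cum 75
  km 35 (T, w=60) → cum 135  ≥ 95.5 → median here
  km 38 (Q, w=11) → cum 146
  km 49 (P, w=45) → cum 191
Optimal location: km 35.

x = 35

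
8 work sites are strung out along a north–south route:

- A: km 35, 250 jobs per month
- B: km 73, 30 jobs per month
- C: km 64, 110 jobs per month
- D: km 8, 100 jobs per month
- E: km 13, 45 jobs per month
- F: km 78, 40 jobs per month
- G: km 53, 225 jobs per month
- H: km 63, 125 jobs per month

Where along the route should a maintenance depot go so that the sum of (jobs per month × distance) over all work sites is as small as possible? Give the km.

For a sum of weighted absolute distances on a line, the optimum is the weighted median (not the mean). Total weight W = 925; half-weight = 462.5.
Sort by position and accumulate weight:
  km 8 (D, w=100) → cum 100
  km 13 (E, w=45) → cum 145
  km 35 (A, w=250) → cum 395
  km 53 (G, w=225) → cum 620  ≥ 462.5 → median here
  km 63 (H, w=125) → cum 745
  km 64 (C, w=110) → cum 855
  km 73 (B, w=30) → cum 885
  km 78 (F, w=40) → cum 925
Optimal location: km 53.

x = 53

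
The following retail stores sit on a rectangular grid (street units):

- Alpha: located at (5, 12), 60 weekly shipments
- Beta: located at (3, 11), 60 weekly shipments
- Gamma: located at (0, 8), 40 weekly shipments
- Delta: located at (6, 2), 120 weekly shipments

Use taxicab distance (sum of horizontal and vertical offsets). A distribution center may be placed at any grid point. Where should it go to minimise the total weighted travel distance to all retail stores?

(5, 8)

Manhattan distance separates: Σwᵢ(|x−xᵢ|+|y−yᵢ|) = Σwᵢ|x−xᵢ| + Σwᵢ|y−yᵢ|, so x and y are optimised independently as 1-D weighted medians.
Total weight W = 280; half = 140.
x-coordinate, sorted with cumulative weight:
  x=0 (Gamma, w=40) cum 40
  x=3 (Beta, w=60) cum 100
  x=5 (Alpha, w=60) cum 160  ← median
  x=6 (Delta, w=120) cum 280
⇒ x* = 5
y-coordinate, sorted with cumulative weight:
  y=2 (Delta, w=120) cum 120
  y=8 (Gamma, w=40) cum 160  ← median
  y=11 (Beta, w=60) cum 220
  y=12 (Alpha, w=60) cum 280
⇒ y* = 8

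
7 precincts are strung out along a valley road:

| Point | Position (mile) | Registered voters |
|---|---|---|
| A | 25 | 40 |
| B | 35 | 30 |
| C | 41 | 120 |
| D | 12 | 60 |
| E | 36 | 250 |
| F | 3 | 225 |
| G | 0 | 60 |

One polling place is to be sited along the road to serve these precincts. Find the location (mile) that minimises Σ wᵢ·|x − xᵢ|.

x = 35

For a sum of weighted absolute distances on a line, the optimum is the weighted median (not the mean). Total weight W = 785; half-weight = 392.5.
Sort by position and accumulate weight:
  mile 0 (G, w=60) → cum 60
  mile 3 (F, w=225) → cum 285
  mile 12 (D, w=60) → cum 345
  mile 25 (A, w=40) → cum 385
  mile 35 (B, w=30) → cum 415  ≥ 392.5 → median here
  mile 36 (E, w=250) → cum 665
  mile 41 (C, w=120) → cum 785
Optimal location: mile 35.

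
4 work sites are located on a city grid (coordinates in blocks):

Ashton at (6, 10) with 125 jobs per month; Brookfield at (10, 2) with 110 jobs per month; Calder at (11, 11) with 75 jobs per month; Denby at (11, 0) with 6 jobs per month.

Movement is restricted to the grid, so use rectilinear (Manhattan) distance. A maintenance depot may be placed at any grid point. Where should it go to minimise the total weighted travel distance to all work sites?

(10, 10)

Manhattan distance separates: Σwᵢ(|x−xᵢ|+|y−yᵢ|) = Σwᵢ|x−xᵢ| + Σwᵢ|y−yᵢ|, so x and y are optimised independently as 1-D weighted medians.
Total weight W = 316; half = 158.
x-coordinate, sorted with cumulative weight:
  x=6 (Ashton, w=125) cum 125
  x=10 (Brookfield, w=110) cum 235  ← median
  x=11 (Calder, w=75) cum 310
  x=11 (Denby, w=6) cum 316
⇒ x* = 10
y-coordinate, sorted with cumulative weight:
  y=0 (Denby, w=6) cum 6
  y=2 (Brookfield, w=110) cum 116
  y=10 (Ashton, w=125) cum 241  ← median
  y=11 (Calder, w=75) cum 316
⇒ y* = 10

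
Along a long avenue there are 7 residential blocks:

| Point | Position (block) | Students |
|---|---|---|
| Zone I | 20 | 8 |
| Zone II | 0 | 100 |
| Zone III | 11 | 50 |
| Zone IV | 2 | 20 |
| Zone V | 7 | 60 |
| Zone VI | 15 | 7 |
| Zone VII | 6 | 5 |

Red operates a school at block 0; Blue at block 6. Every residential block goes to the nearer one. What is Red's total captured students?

120

The indifferent point is the midpoint (0+6)/2 = 3; residential blocks left of it (closer to Red at 0) go to Red, those right go to Blue.
  Zone II at 0 (w=100) → Red
  Zone IV at 2 (w=20) → Red
  Zone VII at 6 (w=5) → Blue
  Zone V at 7 (w=60) → Blue
  Zone III at 11 (w=50) → Blue
  Zone VI at 15 (w=7) → Blue
  Zone I at 20 (w=8) → Blue
Red captures 120; Blue captures 130.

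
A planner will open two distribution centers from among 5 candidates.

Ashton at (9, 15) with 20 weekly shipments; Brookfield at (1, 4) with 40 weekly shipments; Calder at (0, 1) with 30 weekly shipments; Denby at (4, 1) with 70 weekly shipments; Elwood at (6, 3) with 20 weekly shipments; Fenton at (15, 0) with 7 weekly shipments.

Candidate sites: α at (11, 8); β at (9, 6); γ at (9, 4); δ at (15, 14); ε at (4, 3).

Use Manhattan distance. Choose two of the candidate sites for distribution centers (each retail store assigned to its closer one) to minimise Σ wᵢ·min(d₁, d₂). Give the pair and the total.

Evaluate every pair (each demand assigned to the nearer of the two):
  {δ, ε}: total = 758
  {α, ε}: total = 784
  {β, ε}: total = 784
  {γ, ε}: total = 810
  {γ, δ}: total = 1530
  {α, γ}: total = 1570
  {β, γ}: total = 1570
  {β, δ}: total = 1864
  {α, β}: total = 1904
  {α, δ}: total = 2504
Best pair: {δ, ε} with total 758.

{δ, ε}, total 758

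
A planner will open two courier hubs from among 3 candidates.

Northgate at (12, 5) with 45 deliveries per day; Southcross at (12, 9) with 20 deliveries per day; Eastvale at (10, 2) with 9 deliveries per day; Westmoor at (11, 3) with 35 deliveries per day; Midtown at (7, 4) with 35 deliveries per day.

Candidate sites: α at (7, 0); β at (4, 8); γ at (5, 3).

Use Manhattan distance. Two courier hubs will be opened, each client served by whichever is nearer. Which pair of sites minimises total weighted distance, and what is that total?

Evaluate every pair (each demand assigned to the nearer of the two):
  {β, γ}: total = 954
  {α, γ}: total = 1025
  {α, β}: total = 1060
Best pair: {β, γ} with total 954.

{β, γ}, total 954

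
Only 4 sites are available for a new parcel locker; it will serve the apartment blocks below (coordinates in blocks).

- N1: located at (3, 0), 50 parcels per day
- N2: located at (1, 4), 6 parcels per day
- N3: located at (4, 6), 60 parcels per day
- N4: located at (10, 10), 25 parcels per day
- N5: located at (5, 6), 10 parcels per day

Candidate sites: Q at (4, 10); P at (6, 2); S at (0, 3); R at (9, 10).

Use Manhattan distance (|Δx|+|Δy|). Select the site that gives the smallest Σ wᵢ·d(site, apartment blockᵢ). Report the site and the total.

Total weighted distance at each candidate:
  Q (4, 10): total = 1044
  P (6, 2): total = 1002
  S (0, 3): total = 1237
  R (9, 10): total = 1529
Minimum is at P with total 1002 blocks.

P, total 1002 blocks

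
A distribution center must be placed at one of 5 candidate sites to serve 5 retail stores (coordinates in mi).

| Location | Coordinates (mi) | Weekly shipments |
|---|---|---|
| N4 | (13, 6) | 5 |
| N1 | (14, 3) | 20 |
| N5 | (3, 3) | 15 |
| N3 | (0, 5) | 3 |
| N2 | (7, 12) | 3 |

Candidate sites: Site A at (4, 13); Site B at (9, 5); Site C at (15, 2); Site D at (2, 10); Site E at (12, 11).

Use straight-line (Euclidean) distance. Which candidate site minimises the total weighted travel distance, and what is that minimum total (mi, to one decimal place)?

Site B, total 272.0 mi

Total weighted distance at each candidate:
  Site A (4, 13): total = 526.9
  Site B (9, 5): total = 272.0
  Site C (15, 2): total = 315.6
  Site D (2, 10): total = 474.7
  Site E (12, 11): total = 426.6
Minimum is at Site B with total 272.0 mi.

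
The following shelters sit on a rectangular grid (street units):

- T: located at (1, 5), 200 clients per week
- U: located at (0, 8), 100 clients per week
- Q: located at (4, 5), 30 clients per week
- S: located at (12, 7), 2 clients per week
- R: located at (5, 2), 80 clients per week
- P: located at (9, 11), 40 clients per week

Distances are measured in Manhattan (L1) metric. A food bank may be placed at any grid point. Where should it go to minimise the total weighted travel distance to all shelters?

Manhattan distance separates: Σwᵢ(|x−xᵢ|+|y−yᵢ|) = Σwᵢ|x−xᵢ| + Σwᵢ|y−yᵢ|, so x and y are optimised independently as 1-D weighted medians.
Total weight W = 452; half = 226.
x-coordinate, sorted with cumulative weight:
  x=0 (U, w=100) cum 100
  x=1 (T, w=200) cum 300  ← median
  x=4 (Q, w=30) cum 330
  x=5 (R, w=80) cum 410
  x=9 (P, w=40) cum 450
  x=12 (S, w=2) cum 452
⇒ x* = 1
y-coordinate, sorted with cumulative weight:
  y=2 (R, w=80) cum 80
  y=5 (T, w=200) cum 280  ← median
  y=5 (Q, w=30) cum 310
  y=7 (S, w=2) cum 312
  y=8 (U, w=100) cum 412
  y=11 (P, w=40) cum 452
⇒ y* = 5

(1, 5)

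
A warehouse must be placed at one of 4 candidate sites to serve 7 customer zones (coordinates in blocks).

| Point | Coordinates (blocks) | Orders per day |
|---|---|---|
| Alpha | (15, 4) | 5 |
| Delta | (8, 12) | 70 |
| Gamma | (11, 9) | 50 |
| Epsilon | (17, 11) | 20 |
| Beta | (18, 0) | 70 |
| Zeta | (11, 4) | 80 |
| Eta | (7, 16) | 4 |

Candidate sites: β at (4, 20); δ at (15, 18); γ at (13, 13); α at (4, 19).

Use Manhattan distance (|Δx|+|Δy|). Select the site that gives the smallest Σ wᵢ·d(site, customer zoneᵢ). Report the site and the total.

γ, total 3071 blocks

Total weighted distance at each candidate:
  β (4, 20): total = 6563
  δ (15, 18): total = 4760
  γ (13, 13): total = 3071
  α (4, 19): total = 6264
Minimum is at γ with total 3071 blocks.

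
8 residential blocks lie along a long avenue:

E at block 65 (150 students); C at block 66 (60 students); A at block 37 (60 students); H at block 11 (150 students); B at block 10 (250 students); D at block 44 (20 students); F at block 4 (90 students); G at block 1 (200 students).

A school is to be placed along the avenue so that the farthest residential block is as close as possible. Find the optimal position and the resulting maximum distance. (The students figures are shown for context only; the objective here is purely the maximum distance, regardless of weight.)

location 33.5, max distance 32.5

The 1-center on a line is the midpoint of the two extreme points: leftmost at 1, rightmost at 66.
Optimal location = (1 + 66)/2 = 33.5; maximum distance = (66 − 1)/2 = 32.5.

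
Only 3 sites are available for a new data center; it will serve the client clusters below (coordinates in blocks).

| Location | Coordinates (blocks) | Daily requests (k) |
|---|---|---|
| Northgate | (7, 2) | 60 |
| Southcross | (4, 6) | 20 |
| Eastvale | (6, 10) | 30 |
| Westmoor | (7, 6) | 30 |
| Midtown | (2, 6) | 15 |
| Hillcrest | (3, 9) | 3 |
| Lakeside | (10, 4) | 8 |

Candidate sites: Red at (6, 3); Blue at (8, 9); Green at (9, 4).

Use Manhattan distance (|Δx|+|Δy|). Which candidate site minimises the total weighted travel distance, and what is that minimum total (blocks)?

Red, total 722 blocks

Total weighted distance at each candidate:
  Red (6, 3): total = 722
  Blue (8, 9): total = 1036
  Green (9, 4): total = 946
Minimum is at Red with total 722 blocks.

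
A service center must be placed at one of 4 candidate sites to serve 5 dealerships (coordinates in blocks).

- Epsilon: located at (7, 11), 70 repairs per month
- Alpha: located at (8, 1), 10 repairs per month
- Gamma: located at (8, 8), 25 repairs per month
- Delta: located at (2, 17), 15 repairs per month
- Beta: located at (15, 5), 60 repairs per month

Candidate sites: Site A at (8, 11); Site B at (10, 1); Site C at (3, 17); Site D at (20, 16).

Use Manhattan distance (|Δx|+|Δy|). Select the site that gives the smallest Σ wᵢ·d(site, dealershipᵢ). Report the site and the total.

Total weighted distance at each candidate:
  Site A (8, 11): total = 1205
  Site B (10, 1): total = 2055
  Site C (3, 17): total = 2715
  Site D (20, 16): total = 3275
Minimum is at Site A with total 1205 blocks.

Site A, total 1205 blocks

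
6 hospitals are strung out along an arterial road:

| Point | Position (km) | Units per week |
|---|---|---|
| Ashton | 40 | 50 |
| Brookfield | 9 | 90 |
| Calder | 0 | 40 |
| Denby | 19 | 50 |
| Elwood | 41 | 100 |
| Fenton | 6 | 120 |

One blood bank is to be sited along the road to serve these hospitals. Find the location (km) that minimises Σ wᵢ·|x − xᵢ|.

x = 9

For a sum of weighted absolute distances on a line, the optimum is the weighted median (not the mean). Total weight W = 450; half-weight = 225.
Sort by position and accumulate weight:
  km 0 (Calder, w=40) → cum 40
  km 6 (Fenton, w=120) → cum 160
  km 9 (Brookfield, w=90) → cum 250  ≥ 225 → median here
  km 19 (Denby, w=50) → cum 300
  km 40 (Ashton, w=50) → cum 350
  km 41 (Elwood, w=100) → cum 450
Optimal location: km 9.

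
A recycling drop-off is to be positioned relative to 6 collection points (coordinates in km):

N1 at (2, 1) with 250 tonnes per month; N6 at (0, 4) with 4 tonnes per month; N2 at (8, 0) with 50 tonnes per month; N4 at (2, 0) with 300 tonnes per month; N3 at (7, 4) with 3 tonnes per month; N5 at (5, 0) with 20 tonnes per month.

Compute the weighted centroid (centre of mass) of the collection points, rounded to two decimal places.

The minimiser of Σwᵢ‖p−pᵢ‖² is the weighted centroid p* = (Σwᵢpᵢ)/(Σwᵢ).
Σwᵢ = 627.
Σwᵢxᵢ = 250·2 + 4·0 + 50·8 + 300·2 + 3·7 + 20·5 = 1621.
Σwᵢyᵢ = 250·1 + 4·4 + 50·0 + 300·0 + 3·4 + 20·0 = 278.
x* = 1621/627 = 2.59, y* = 278/627 = 0.44.

(2.59, 0.44)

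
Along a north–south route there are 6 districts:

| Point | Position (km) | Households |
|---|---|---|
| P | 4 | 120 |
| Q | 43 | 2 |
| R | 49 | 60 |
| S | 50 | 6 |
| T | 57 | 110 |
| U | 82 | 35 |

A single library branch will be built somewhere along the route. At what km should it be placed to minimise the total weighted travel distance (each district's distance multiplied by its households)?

x = 49

For a sum of weighted absolute distances on a line, the optimum is the weighted median (not the mean). Total weight W = 333; half-weight = 166.5.
Sort by position and accumulate weight:
  km 4 (P, w=120) → cum 120
  km 43 (Q, w=2) → cum 122
  km 49 (R, w=60) → cum 182  ≥ 166.5 → median here
  km 50 (S, w=6) → cum 188
  km 57 (T, w=110) → cum 298
  km 82 (U, w=35) → cum 333
Optimal location: km 49.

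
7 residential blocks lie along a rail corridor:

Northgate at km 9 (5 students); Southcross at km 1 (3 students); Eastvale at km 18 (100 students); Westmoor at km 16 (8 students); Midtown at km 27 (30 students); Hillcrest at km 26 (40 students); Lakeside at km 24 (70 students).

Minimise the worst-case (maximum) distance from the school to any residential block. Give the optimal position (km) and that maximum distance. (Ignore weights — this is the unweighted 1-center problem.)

location 14, max distance 13

The 1-center on a line is the midpoint of the two extreme points: leftmost at 1, rightmost at 27.
Optimal location = (1 + 27)/2 = 14; maximum distance = (27 − 1)/2 = 13.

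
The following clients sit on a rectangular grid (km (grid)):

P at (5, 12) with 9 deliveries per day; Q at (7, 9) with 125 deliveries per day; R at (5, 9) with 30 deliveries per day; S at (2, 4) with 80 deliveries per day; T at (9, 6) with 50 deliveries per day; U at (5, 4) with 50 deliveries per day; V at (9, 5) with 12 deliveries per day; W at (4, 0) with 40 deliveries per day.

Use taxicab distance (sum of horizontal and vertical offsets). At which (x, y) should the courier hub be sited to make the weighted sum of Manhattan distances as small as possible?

(5, 6)

Manhattan distance separates: Σwᵢ(|x−xᵢ|+|y−yᵢ|) = Σwᵢ|x−xᵢ| + Σwᵢ|y−yᵢ|, so x and y are optimised independently as 1-D weighted medians.
Total weight W = 396; half = 198.
x-coordinate, sorted with cumulative weight:
  x=2 (S, w=80) cum 80
  x=4 (W, w=40) cum 120
  x=5 (P, w=9) cum 129
  x=5 (R, w=30) cum 159
  x=5 (U, w=50) cum 209  ← median
  x=7 (Q, w=125) cum 334
  x=9 (T, w=50) cum 384
  x=9 (V, w=12) cum 396
⇒ x* = 5
y-coordinate, sorted with cumulative weight:
  y=0 (W, w=40) cum 40
  y=4 (S, w=80) cum 120
  y=4 (U, w=50) cum 170
  y=5 (V, w=12) cum 182
  y=6 (T, w=50) cum 232  ← median
  y=9 (Q, w=125) cum 357
  y=9 (R, w=30) cum 387
  y=12 (P, w=9) cum 396
⇒ y* = 6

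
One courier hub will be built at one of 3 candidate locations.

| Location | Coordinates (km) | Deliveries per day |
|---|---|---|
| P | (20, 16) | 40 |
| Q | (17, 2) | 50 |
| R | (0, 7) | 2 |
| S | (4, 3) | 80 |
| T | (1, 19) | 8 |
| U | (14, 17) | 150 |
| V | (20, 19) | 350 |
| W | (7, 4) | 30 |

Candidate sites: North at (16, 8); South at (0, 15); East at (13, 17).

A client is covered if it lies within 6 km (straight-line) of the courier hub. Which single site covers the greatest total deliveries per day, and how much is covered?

Coverage radius r = 6 km; a point is covered iff (Δx)²+(Δy)² ≤ 6² = 36.
  North (16, 8): covers {none} → 0
  South (0, 15): covers {T} → 8
  East (13, 17): covers {U} → 150
Maximum coverage at East: 150 deliveries per day.

East, covering 150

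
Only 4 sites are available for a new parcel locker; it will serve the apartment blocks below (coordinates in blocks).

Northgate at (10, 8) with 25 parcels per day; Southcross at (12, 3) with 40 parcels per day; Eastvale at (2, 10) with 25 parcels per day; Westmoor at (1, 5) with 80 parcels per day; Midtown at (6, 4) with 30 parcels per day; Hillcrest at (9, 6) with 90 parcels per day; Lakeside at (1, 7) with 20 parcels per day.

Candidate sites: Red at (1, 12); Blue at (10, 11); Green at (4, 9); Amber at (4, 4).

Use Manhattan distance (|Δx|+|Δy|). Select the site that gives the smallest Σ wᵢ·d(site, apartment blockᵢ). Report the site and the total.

Total weighted distance at each candidate:
  Red (1, 12): total = 3510
  Blue (10, 11): total = 3030
  Green (4, 9): total = 2400
  Amber (4, 4): total = 1940
Minimum is at Amber with total 1940 blocks.

Amber, total 1940 blocks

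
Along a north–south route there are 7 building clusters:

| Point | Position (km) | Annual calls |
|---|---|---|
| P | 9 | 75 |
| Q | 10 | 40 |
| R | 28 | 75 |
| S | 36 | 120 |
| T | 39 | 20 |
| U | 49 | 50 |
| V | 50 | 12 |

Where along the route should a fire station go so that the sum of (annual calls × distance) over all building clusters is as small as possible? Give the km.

For a sum of weighted absolute distances on a line, the optimum is the weighted median (not the mean). Total weight W = 392; half-weight = 196.
Sort by position and accumulate weight:
  km 9 (P, w=75) → cum 75
  km 10 (Q, w=40) → cum 115
  km 28 (R, w=75) → cum 190
  km 36 (S, w=120) → cum 310  ≥ 196 → median here
  km 39 (T, w=20) → cum 330
  km 49 (U, w=50) → cum 380
  km 50 (V, w=12) → cum 392
Optimal location: km 36.

x = 36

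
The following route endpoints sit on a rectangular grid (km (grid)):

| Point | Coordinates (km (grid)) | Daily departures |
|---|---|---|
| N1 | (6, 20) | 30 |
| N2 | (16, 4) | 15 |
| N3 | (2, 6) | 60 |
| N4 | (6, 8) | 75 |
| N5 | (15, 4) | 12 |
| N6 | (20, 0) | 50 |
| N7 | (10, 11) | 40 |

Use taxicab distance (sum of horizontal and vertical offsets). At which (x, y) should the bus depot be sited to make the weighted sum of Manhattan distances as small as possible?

Manhattan distance separates: Σwᵢ(|x−xᵢ|+|y−yᵢ|) = Σwᵢ|x−xᵢ| + Σwᵢ|y−yᵢ|, so x and y are optimised independently as 1-D weighted medians.
Total weight W = 282; half = 141.
x-coordinate, sorted with cumulative weight:
  x=2 (N3, w=60) cum 60
  x=6 (N1, w=30) cum 90
  x=6 (N4, w=75) cum 165  ← median
  x=10 (N7, w=40) cum 205
  x=15 (N5, w=12) cum 217
  x=16 (N2, w=15) cum 232
  x=20 (N6, w=50) cum 282
⇒ x* = 6
y-coordinate, sorted with cumulative weight:
  y=0 (N6, w=50) cum 50
  y=4 (N2, w=15) cum 65
  y=4 (N5, w=12) cum 77
  y=6 (N3, w=60) cum 137
  y=8 (N4, w=75) cum 212  ← median
  y=11 (N7, w=40) cum 252
  y=20 (N1, w=30) cum 282
⇒ y* = 8

(6, 8)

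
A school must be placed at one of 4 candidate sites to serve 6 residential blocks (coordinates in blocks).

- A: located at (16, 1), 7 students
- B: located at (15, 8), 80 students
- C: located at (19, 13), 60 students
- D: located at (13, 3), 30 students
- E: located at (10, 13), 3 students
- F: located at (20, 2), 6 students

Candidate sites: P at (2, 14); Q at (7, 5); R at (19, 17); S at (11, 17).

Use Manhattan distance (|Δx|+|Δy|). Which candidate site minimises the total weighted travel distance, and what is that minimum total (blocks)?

Total weighted distance at each candidate:
  P (2, 14): total = 3656
  Q (7, 5): total = 2540
  R (19, 17): total = 2148
  S (11, 17): total = 2546
Minimum is at R with total 2148 blocks.

R, total 2148 blocks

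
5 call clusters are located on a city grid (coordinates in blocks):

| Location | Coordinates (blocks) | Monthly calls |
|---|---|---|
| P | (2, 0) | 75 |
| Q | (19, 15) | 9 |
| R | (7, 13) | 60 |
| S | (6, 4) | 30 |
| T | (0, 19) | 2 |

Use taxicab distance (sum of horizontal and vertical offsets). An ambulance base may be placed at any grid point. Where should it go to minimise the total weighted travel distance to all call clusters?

(6, 4)

Manhattan distance separates: Σwᵢ(|x−xᵢ|+|y−yᵢ|) = Σwᵢ|x−xᵢ| + Σwᵢ|y−yᵢ|, so x and y are optimised independently as 1-D weighted medians.
Total weight W = 176; half = 88.
x-coordinate, sorted with cumulative weight:
  x=0 (T, w=2) cum 2
  x=2 (P, w=75) cum 77
  x=6 (S, w=30) cum 107  ← median
  x=7 (R, w=60) cum 167
  x=19 (Q, w=9) cum 176
⇒ x* = 6
y-coordinate, sorted with cumulative weight:
  y=0 (P, w=75) cum 75
  y=4 (S, w=30) cum 105  ← median
  y=13 (R, w=60) cum 165
  y=15 (Q, w=9) cum 174
  y=19 (T, w=2) cum 176
⇒ y* = 4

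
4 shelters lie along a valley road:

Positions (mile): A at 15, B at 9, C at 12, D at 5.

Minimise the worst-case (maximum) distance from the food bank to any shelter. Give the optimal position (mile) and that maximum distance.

The 1-center on a line is the midpoint of the two extreme points: leftmost at 5, rightmost at 15.
Optimal location = (5 + 15)/2 = 10; maximum distance = (15 − 5)/2 = 5.

location 10, max distance 5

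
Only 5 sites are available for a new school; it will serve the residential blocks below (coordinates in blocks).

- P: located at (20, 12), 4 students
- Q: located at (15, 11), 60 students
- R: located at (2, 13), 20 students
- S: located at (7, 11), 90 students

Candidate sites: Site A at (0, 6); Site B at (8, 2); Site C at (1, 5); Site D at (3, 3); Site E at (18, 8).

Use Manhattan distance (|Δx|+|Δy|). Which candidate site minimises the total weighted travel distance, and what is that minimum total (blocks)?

Total weighted distance at each candidate:
  Site A (0, 6): total = 2564
  Site B (8, 2): total = 2288
  Site C (1, 5): total = 2564
  Site D (3, 3): total = 2604
  Site E (18, 8): total = 2064
Minimum is at Site E with total 2064 blocks.

Site E, total 2064 blocks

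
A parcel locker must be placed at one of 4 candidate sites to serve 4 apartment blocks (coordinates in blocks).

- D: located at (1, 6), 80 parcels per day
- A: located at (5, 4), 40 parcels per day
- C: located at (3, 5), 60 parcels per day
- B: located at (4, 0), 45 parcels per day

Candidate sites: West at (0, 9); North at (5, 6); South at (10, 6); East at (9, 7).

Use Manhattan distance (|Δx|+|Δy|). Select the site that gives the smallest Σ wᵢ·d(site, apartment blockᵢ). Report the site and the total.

Total weighted distance at each candidate:
  West (0, 9): total = 1725
  North (5, 6): total = 895
  South (10, 6): total = 2020
  East (9, 7): total = 2020
Minimum is at North with total 895 blocks.

North, total 895 blocks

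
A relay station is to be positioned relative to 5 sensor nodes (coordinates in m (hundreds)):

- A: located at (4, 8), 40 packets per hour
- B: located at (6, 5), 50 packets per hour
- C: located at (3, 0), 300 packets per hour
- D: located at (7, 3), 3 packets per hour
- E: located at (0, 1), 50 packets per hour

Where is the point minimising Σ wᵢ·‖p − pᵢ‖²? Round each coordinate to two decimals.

The minimiser of Σwᵢ‖p−pᵢ‖² is the weighted centroid p* = (Σwᵢpᵢ)/(Σwᵢ).
Σwᵢ = 443.
Σwᵢxᵢ = 40·4 + 50·6 + 300·3 + 3·7 + 50·0 = 1381.
Σwᵢyᵢ = 40·8 + 50·5 + 300·0 + 3·3 + 50·1 = 629.
x* = 1381/443 = 3.12, y* = 629/443 = 1.42.

(3.12, 1.42)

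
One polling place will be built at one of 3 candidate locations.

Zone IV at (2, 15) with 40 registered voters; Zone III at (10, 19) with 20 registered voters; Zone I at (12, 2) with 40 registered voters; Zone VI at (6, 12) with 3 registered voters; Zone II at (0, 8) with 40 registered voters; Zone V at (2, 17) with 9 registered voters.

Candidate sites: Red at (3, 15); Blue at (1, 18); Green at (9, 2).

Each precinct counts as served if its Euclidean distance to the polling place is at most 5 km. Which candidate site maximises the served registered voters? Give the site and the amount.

Coverage radius r = 5 km; a point is covered iff (Δx)²+(Δy)² ≤ 5² = 25.
  Red (3, 15): covers {Zone IV, Zone VI, Zone V} → 52
  Blue (1, 18): covers {Zone IV, Zone V} → 49
  Green (9, 2): covers {Zone I} → 40
Maximum coverage at Red: 52 registered voters.

Red, covering 52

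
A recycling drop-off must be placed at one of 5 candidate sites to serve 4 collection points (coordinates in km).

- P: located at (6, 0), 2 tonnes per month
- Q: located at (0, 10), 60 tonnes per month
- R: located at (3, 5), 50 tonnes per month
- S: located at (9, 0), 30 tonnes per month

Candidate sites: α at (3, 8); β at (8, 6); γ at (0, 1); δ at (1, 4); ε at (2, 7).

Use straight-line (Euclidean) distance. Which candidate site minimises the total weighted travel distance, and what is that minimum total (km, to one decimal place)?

ε, total 641.2 km

Total weighted distance at each candidate:
  α (3, 8): total = 683.4
  β (8, 6): total = 986.7
  γ (0, 1): total = 1073.8
  δ (1, 4): total = 757.9
  ε (2, 7): total = 641.2
Minimum is at ε with total 641.2 km.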